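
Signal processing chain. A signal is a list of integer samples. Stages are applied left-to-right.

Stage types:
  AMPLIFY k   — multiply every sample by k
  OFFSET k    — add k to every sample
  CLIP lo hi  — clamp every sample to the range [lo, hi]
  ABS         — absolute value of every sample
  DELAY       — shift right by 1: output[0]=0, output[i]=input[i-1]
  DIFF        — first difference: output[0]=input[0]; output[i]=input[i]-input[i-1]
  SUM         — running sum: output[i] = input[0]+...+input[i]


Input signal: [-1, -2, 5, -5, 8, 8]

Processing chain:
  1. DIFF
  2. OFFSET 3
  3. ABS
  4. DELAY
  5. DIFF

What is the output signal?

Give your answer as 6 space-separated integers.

Answer: 0 2 0 8 -3 9

Derivation:
Input: [-1, -2, 5, -5, 8, 8]
Stage 1 (DIFF): s[0]=-1, -2--1=-1, 5--2=7, -5-5=-10, 8--5=13, 8-8=0 -> [-1, -1, 7, -10, 13, 0]
Stage 2 (OFFSET 3): -1+3=2, -1+3=2, 7+3=10, -10+3=-7, 13+3=16, 0+3=3 -> [2, 2, 10, -7, 16, 3]
Stage 3 (ABS): |2|=2, |2|=2, |10|=10, |-7|=7, |16|=16, |3|=3 -> [2, 2, 10, 7, 16, 3]
Stage 4 (DELAY): [0, 2, 2, 10, 7, 16] = [0, 2, 2, 10, 7, 16] -> [0, 2, 2, 10, 7, 16]
Stage 5 (DIFF): s[0]=0, 2-0=2, 2-2=0, 10-2=8, 7-10=-3, 16-7=9 -> [0, 2, 0, 8, -3, 9]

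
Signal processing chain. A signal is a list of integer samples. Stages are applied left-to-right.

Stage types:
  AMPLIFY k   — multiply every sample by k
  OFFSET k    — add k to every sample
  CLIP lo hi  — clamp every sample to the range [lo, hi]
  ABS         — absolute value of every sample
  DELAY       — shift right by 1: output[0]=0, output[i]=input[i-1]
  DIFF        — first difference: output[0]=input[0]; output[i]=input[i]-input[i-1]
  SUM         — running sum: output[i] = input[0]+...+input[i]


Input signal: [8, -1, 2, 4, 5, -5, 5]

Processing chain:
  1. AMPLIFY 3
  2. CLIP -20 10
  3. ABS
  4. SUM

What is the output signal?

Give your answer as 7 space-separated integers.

Input: [8, -1, 2, 4, 5, -5, 5]
Stage 1 (AMPLIFY 3): 8*3=24, -1*3=-3, 2*3=6, 4*3=12, 5*3=15, -5*3=-15, 5*3=15 -> [24, -3, 6, 12, 15, -15, 15]
Stage 2 (CLIP -20 10): clip(24,-20,10)=10, clip(-3,-20,10)=-3, clip(6,-20,10)=6, clip(12,-20,10)=10, clip(15,-20,10)=10, clip(-15,-20,10)=-15, clip(15,-20,10)=10 -> [10, -3, 6, 10, 10, -15, 10]
Stage 3 (ABS): |10|=10, |-3|=3, |6|=6, |10|=10, |10|=10, |-15|=15, |10|=10 -> [10, 3, 6, 10, 10, 15, 10]
Stage 4 (SUM): sum[0..0]=10, sum[0..1]=13, sum[0..2]=19, sum[0..3]=29, sum[0..4]=39, sum[0..5]=54, sum[0..6]=64 -> [10, 13, 19, 29, 39, 54, 64]

Answer: 10 13 19 29 39 54 64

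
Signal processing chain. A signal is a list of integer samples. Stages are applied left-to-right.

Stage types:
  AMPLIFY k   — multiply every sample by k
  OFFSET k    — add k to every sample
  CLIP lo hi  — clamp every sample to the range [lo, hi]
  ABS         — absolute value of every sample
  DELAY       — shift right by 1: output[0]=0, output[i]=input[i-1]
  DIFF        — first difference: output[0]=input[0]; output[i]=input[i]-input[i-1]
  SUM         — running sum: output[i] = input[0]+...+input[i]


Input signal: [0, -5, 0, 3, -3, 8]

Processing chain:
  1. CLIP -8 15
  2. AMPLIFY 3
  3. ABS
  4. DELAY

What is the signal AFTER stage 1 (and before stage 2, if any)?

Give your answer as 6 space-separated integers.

Input: [0, -5, 0, 3, -3, 8]
Stage 1 (CLIP -8 15): clip(0,-8,15)=0, clip(-5,-8,15)=-5, clip(0,-8,15)=0, clip(3,-8,15)=3, clip(-3,-8,15)=-3, clip(8,-8,15)=8 -> [0, -5, 0, 3, -3, 8]

Answer: 0 -5 0 3 -3 8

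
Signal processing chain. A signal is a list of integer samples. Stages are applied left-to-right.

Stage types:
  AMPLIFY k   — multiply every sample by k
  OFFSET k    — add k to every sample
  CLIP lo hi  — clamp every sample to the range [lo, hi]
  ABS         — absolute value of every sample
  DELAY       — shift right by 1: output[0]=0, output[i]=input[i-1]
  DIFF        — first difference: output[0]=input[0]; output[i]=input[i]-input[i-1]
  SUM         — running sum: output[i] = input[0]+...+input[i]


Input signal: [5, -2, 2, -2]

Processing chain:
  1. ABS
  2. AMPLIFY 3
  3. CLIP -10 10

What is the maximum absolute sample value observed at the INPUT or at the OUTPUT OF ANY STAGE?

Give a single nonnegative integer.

Answer: 15

Derivation:
Input: [5, -2, 2, -2] (max |s|=5)
Stage 1 (ABS): |5|=5, |-2|=2, |2|=2, |-2|=2 -> [5, 2, 2, 2] (max |s|=5)
Stage 2 (AMPLIFY 3): 5*3=15, 2*3=6, 2*3=6, 2*3=6 -> [15, 6, 6, 6] (max |s|=15)
Stage 3 (CLIP -10 10): clip(15,-10,10)=10, clip(6,-10,10)=6, clip(6,-10,10)=6, clip(6,-10,10)=6 -> [10, 6, 6, 6] (max |s|=10)
Overall max amplitude: 15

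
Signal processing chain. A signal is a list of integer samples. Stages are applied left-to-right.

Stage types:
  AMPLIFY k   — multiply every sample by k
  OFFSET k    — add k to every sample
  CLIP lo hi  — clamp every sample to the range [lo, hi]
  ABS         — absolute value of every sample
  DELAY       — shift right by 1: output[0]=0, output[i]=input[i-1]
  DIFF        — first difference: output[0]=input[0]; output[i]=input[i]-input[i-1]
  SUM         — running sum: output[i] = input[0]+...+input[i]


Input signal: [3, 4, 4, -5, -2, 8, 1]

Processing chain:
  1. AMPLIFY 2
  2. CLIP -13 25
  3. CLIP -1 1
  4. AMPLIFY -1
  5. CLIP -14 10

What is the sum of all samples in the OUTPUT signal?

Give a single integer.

Answer: -3

Derivation:
Input: [3, 4, 4, -5, -2, 8, 1]
Stage 1 (AMPLIFY 2): 3*2=6, 4*2=8, 4*2=8, -5*2=-10, -2*2=-4, 8*2=16, 1*2=2 -> [6, 8, 8, -10, -4, 16, 2]
Stage 2 (CLIP -13 25): clip(6,-13,25)=6, clip(8,-13,25)=8, clip(8,-13,25)=8, clip(-10,-13,25)=-10, clip(-4,-13,25)=-4, clip(16,-13,25)=16, clip(2,-13,25)=2 -> [6, 8, 8, -10, -4, 16, 2]
Stage 3 (CLIP -1 1): clip(6,-1,1)=1, clip(8,-1,1)=1, clip(8,-1,1)=1, clip(-10,-1,1)=-1, clip(-4,-1,1)=-1, clip(16,-1,1)=1, clip(2,-1,1)=1 -> [1, 1, 1, -1, -1, 1, 1]
Stage 4 (AMPLIFY -1): 1*-1=-1, 1*-1=-1, 1*-1=-1, -1*-1=1, -1*-1=1, 1*-1=-1, 1*-1=-1 -> [-1, -1, -1, 1, 1, -1, -1]
Stage 5 (CLIP -14 10): clip(-1,-14,10)=-1, clip(-1,-14,10)=-1, clip(-1,-14,10)=-1, clip(1,-14,10)=1, clip(1,-14,10)=1, clip(-1,-14,10)=-1, clip(-1,-14,10)=-1 -> [-1, -1, -1, 1, 1, -1, -1]
Output sum: -3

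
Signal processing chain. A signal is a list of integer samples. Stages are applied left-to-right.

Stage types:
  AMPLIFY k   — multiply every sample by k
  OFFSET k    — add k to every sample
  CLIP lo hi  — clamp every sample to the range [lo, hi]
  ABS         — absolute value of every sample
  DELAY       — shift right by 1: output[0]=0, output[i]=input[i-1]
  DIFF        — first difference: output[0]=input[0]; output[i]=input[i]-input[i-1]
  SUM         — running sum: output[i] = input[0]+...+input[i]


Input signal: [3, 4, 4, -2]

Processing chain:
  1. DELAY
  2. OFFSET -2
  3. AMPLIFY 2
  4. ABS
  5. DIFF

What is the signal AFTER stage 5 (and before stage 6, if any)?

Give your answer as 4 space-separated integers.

Input: [3, 4, 4, -2]
Stage 1 (DELAY): [0, 3, 4, 4] = [0, 3, 4, 4] -> [0, 3, 4, 4]
Stage 2 (OFFSET -2): 0+-2=-2, 3+-2=1, 4+-2=2, 4+-2=2 -> [-2, 1, 2, 2]
Stage 3 (AMPLIFY 2): -2*2=-4, 1*2=2, 2*2=4, 2*2=4 -> [-4, 2, 4, 4]
Stage 4 (ABS): |-4|=4, |2|=2, |4|=4, |4|=4 -> [4, 2, 4, 4]
Stage 5 (DIFF): s[0]=4, 2-4=-2, 4-2=2, 4-4=0 -> [4, -2, 2, 0]

Answer: 4 -2 2 0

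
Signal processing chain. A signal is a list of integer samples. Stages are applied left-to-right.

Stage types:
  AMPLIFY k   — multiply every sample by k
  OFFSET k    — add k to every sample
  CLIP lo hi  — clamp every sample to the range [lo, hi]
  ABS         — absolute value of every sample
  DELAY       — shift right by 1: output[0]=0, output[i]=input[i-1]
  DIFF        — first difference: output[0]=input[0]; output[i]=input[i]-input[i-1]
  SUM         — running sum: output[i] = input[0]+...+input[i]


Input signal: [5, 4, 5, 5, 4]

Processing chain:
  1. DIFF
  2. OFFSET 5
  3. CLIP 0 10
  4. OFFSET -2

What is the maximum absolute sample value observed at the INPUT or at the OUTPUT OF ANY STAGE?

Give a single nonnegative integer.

Answer: 10

Derivation:
Input: [5, 4, 5, 5, 4] (max |s|=5)
Stage 1 (DIFF): s[0]=5, 4-5=-1, 5-4=1, 5-5=0, 4-5=-1 -> [5, -1, 1, 0, -1] (max |s|=5)
Stage 2 (OFFSET 5): 5+5=10, -1+5=4, 1+5=6, 0+5=5, -1+5=4 -> [10, 4, 6, 5, 4] (max |s|=10)
Stage 3 (CLIP 0 10): clip(10,0,10)=10, clip(4,0,10)=4, clip(6,0,10)=6, clip(5,0,10)=5, clip(4,0,10)=4 -> [10, 4, 6, 5, 4] (max |s|=10)
Stage 4 (OFFSET -2): 10+-2=8, 4+-2=2, 6+-2=4, 5+-2=3, 4+-2=2 -> [8, 2, 4, 3, 2] (max |s|=8)
Overall max amplitude: 10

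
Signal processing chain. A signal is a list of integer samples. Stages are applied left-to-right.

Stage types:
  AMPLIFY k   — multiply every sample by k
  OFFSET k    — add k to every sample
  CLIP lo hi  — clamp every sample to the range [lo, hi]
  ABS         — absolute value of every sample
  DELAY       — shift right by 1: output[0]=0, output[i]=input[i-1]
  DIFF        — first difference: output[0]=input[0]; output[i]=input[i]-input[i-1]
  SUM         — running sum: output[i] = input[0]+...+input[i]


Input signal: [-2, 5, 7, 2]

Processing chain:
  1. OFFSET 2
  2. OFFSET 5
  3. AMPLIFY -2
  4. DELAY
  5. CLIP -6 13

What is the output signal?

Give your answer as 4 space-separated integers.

Answer: 0 -6 -6 -6

Derivation:
Input: [-2, 5, 7, 2]
Stage 1 (OFFSET 2): -2+2=0, 5+2=7, 7+2=9, 2+2=4 -> [0, 7, 9, 4]
Stage 2 (OFFSET 5): 0+5=5, 7+5=12, 9+5=14, 4+5=9 -> [5, 12, 14, 9]
Stage 3 (AMPLIFY -2): 5*-2=-10, 12*-2=-24, 14*-2=-28, 9*-2=-18 -> [-10, -24, -28, -18]
Stage 4 (DELAY): [0, -10, -24, -28] = [0, -10, -24, -28] -> [0, -10, -24, -28]
Stage 5 (CLIP -6 13): clip(0,-6,13)=0, clip(-10,-6,13)=-6, clip(-24,-6,13)=-6, clip(-28,-6,13)=-6 -> [0, -6, -6, -6]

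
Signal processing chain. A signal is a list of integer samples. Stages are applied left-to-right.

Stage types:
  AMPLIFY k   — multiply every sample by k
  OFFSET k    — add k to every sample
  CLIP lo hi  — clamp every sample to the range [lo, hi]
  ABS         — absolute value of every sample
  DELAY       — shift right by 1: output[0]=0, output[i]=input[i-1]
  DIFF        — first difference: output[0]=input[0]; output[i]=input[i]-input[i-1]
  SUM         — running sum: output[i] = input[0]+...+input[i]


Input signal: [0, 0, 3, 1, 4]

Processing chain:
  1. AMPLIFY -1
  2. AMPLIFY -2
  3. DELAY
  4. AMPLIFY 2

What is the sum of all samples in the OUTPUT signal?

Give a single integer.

Answer: 16

Derivation:
Input: [0, 0, 3, 1, 4]
Stage 1 (AMPLIFY -1): 0*-1=0, 0*-1=0, 3*-1=-3, 1*-1=-1, 4*-1=-4 -> [0, 0, -3, -1, -4]
Stage 2 (AMPLIFY -2): 0*-2=0, 0*-2=0, -3*-2=6, -1*-2=2, -4*-2=8 -> [0, 0, 6, 2, 8]
Stage 3 (DELAY): [0, 0, 0, 6, 2] = [0, 0, 0, 6, 2] -> [0, 0, 0, 6, 2]
Stage 4 (AMPLIFY 2): 0*2=0, 0*2=0, 0*2=0, 6*2=12, 2*2=4 -> [0, 0, 0, 12, 4]
Output sum: 16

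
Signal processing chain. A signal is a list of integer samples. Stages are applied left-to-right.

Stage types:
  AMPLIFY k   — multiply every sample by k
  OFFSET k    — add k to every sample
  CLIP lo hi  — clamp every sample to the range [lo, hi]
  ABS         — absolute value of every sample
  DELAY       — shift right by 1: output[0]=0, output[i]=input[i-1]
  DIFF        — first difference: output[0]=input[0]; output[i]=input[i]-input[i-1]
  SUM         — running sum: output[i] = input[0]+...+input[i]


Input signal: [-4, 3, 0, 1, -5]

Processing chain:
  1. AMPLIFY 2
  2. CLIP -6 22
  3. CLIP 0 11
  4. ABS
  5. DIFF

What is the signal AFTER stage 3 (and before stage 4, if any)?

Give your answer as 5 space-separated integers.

Input: [-4, 3, 0, 1, -5]
Stage 1 (AMPLIFY 2): -4*2=-8, 3*2=6, 0*2=0, 1*2=2, -5*2=-10 -> [-8, 6, 0, 2, -10]
Stage 2 (CLIP -6 22): clip(-8,-6,22)=-6, clip(6,-6,22)=6, clip(0,-6,22)=0, clip(2,-6,22)=2, clip(-10,-6,22)=-6 -> [-6, 6, 0, 2, -6]
Stage 3 (CLIP 0 11): clip(-6,0,11)=0, clip(6,0,11)=6, clip(0,0,11)=0, clip(2,0,11)=2, clip(-6,0,11)=0 -> [0, 6, 0, 2, 0]

Answer: 0 6 0 2 0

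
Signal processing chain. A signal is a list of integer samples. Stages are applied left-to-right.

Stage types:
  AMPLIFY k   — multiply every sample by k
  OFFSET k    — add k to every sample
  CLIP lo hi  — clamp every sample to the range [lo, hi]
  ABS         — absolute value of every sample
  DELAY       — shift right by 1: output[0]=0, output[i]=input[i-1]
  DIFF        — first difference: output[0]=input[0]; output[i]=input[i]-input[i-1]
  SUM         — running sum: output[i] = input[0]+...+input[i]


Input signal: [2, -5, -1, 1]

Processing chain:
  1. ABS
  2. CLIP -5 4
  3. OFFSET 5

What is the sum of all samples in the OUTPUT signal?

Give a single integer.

Input: [2, -5, -1, 1]
Stage 1 (ABS): |2|=2, |-5|=5, |-1|=1, |1|=1 -> [2, 5, 1, 1]
Stage 2 (CLIP -5 4): clip(2,-5,4)=2, clip(5,-5,4)=4, clip(1,-5,4)=1, clip(1,-5,4)=1 -> [2, 4, 1, 1]
Stage 3 (OFFSET 5): 2+5=7, 4+5=9, 1+5=6, 1+5=6 -> [7, 9, 6, 6]
Output sum: 28

Answer: 28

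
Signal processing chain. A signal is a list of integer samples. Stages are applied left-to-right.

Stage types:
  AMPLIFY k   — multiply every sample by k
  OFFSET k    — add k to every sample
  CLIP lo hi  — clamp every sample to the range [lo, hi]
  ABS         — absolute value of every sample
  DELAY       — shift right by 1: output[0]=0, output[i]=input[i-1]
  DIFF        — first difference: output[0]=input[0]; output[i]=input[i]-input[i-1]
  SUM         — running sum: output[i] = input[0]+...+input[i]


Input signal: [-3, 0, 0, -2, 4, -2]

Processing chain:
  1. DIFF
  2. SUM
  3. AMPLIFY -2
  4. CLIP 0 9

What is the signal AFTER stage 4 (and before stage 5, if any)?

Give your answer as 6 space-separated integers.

Answer: 6 0 0 4 0 4

Derivation:
Input: [-3, 0, 0, -2, 4, -2]
Stage 1 (DIFF): s[0]=-3, 0--3=3, 0-0=0, -2-0=-2, 4--2=6, -2-4=-6 -> [-3, 3, 0, -2, 6, -6]
Stage 2 (SUM): sum[0..0]=-3, sum[0..1]=0, sum[0..2]=0, sum[0..3]=-2, sum[0..4]=4, sum[0..5]=-2 -> [-3, 0, 0, -2, 4, -2]
Stage 3 (AMPLIFY -2): -3*-2=6, 0*-2=0, 0*-2=0, -2*-2=4, 4*-2=-8, -2*-2=4 -> [6, 0, 0, 4, -8, 4]
Stage 4 (CLIP 0 9): clip(6,0,9)=6, clip(0,0,9)=0, clip(0,0,9)=0, clip(4,0,9)=4, clip(-8,0,9)=0, clip(4,0,9)=4 -> [6, 0, 0, 4, 0, 4]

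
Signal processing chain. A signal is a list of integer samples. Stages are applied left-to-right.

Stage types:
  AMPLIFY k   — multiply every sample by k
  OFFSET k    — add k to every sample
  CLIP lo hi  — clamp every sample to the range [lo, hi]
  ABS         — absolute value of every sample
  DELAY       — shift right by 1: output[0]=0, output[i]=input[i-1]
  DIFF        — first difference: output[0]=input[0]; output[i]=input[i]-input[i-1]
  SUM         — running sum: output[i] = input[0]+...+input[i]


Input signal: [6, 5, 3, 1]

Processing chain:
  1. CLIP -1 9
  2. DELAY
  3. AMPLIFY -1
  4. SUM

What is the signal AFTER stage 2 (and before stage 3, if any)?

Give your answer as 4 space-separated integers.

Input: [6, 5, 3, 1]
Stage 1 (CLIP -1 9): clip(6,-1,9)=6, clip(5,-1,9)=5, clip(3,-1,9)=3, clip(1,-1,9)=1 -> [6, 5, 3, 1]
Stage 2 (DELAY): [0, 6, 5, 3] = [0, 6, 5, 3] -> [0, 6, 5, 3]

Answer: 0 6 5 3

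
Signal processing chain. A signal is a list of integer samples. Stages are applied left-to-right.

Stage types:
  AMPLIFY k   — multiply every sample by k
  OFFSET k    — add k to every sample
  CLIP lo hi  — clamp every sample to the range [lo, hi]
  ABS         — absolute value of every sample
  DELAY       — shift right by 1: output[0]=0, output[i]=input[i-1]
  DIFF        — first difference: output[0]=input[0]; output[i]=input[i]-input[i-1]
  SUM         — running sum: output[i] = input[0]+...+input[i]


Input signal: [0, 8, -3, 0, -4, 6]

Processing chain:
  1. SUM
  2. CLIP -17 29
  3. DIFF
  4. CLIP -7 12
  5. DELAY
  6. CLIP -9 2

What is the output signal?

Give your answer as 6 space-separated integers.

Input: [0, 8, -3, 0, -4, 6]
Stage 1 (SUM): sum[0..0]=0, sum[0..1]=8, sum[0..2]=5, sum[0..3]=5, sum[0..4]=1, sum[0..5]=7 -> [0, 8, 5, 5, 1, 7]
Stage 2 (CLIP -17 29): clip(0,-17,29)=0, clip(8,-17,29)=8, clip(5,-17,29)=5, clip(5,-17,29)=5, clip(1,-17,29)=1, clip(7,-17,29)=7 -> [0, 8, 5, 5, 1, 7]
Stage 3 (DIFF): s[0]=0, 8-0=8, 5-8=-3, 5-5=0, 1-5=-4, 7-1=6 -> [0, 8, -3, 0, -4, 6]
Stage 4 (CLIP -7 12): clip(0,-7,12)=0, clip(8,-7,12)=8, clip(-3,-7,12)=-3, clip(0,-7,12)=0, clip(-4,-7,12)=-4, clip(6,-7,12)=6 -> [0, 8, -3, 0, -4, 6]
Stage 5 (DELAY): [0, 0, 8, -3, 0, -4] = [0, 0, 8, -3, 0, -4] -> [0, 0, 8, -3, 0, -4]
Stage 6 (CLIP -9 2): clip(0,-9,2)=0, clip(0,-9,2)=0, clip(8,-9,2)=2, clip(-3,-9,2)=-3, clip(0,-9,2)=0, clip(-4,-9,2)=-4 -> [0, 0, 2, -3, 0, -4]

Answer: 0 0 2 -3 0 -4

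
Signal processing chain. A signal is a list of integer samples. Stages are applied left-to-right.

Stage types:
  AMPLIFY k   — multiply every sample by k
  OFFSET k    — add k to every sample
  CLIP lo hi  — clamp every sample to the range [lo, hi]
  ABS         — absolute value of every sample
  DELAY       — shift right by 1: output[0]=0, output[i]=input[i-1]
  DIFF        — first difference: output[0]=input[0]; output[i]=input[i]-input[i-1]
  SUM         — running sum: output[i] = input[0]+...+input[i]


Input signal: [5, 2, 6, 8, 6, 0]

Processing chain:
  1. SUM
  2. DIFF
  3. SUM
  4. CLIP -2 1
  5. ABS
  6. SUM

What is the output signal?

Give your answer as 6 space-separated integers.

Input: [5, 2, 6, 8, 6, 0]
Stage 1 (SUM): sum[0..0]=5, sum[0..1]=7, sum[0..2]=13, sum[0..3]=21, sum[0..4]=27, sum[0..5]=27 -> [5, 7, 13, 21, 27, 27]
Stage 2 (DIFF): s[0]=5, 7-5=2, 13-7=6, 21-13=8, 27-21=6, 27-27=0 -> [5, 2, 6, 8, 6, 0]
Stage 3 (SUM): sum[0..0]=5, sum[0..1]=7, sum[0..2]=13, sum[0..3]=21, sum[0..4]=27, sum[0..5]=27 -> [5, 7, 13, 21, 27, 27]
Stage 4 (CLIP -2 1): clip(5,-2,1)=1, clip(7,-2,1)=1, clip(13,-2,1)=1, clip(21,-2,1)=1, clip(27,-2,1)=1, clip(27,-2,1)=1 -> [1, 1, 1, 1, 1, 1]
Stage 5 (ABS): |1|=1, |1|=1, |1|=1, |1|=1, |1|=1, |1|=1 -> [1, 1, 1, 1, 1, 1]
Stage 6 (SUM): sum[0..0]=1, sum[0..1]=2, sum[0..2]=3, sum[0..3]=4, sum[0..4]=5, sum[0..5]=6 -> [1, 2, 3, 4, 5, 6]

Answer: 1 2 3 4 5 6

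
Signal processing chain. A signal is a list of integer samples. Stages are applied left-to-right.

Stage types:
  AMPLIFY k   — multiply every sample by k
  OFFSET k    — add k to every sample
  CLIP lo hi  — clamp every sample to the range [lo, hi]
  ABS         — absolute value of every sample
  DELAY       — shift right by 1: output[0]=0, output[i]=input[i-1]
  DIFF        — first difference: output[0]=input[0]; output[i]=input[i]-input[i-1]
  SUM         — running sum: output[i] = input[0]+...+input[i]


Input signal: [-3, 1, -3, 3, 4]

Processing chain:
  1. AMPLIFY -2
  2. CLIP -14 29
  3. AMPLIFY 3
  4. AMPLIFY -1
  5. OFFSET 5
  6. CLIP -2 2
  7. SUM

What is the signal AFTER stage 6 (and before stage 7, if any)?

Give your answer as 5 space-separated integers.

Answer: -2 2 -2 2 2

Derivation:
Input: [-3, 1, -3, 3, 4]
Stage 1 (AMPLIFY -2): -3*-2=6, 1*-2=-2, -3*-2=6, 3*-2=-6, 4*-2=-8 -> [6, -2, 6, -6, -8]
Stage 2 (CLIP -14 29): clip(6,-14,29)=6, clip(-2,-14,29)=-2, clip(6,-14,29)=6, clip(-6,-14,29)=-6, clip(-8,-14,29)=-8 -> [6, -2, 6, -6, -8]
Stage 3 (AMPLIFY 3): 6*3=18, -2*3=-6, 6*3=18, -6*3=-18, -8*3=-24 -> [18, -6, 18, -18, -24]
Stage 4 (AMPLIFY -1): 18*-1=-18, -6*-1=6, 18*-1=-18, -18*-1=18, -24*-1=24 -> [-18, 6, -18, 18, 24]
Stage 5 (OFFSET 5): -18+5=-13, 6+5=11, -18+5=-13, 18+5=23, 24+5=29 -> [-13, 11, -13, 23, 29]
Stage 6 (CLIP -2 2): clip(-13,-2,2)=-2, clip(11,-2,2)=2, clip(-13,-2,2)=-2, clip(23,-2,2)=2, clip(29,-2,2)=2 -> [-2, 2, -2, 2, 2]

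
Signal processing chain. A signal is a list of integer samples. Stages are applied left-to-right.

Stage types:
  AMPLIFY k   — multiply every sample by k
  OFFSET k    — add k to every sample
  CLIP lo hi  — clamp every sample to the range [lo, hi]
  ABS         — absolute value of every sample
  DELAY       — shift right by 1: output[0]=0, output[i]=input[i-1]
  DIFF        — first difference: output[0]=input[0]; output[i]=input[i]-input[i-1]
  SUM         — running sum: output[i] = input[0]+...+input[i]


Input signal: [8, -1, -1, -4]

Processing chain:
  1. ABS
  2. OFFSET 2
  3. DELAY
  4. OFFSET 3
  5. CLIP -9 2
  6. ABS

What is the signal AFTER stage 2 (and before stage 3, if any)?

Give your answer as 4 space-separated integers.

Answer: 10 3 3 6

Derivation:
Input: [8, -1, -1, -4]
Stage 1 (ABS): |8|=8, |-1|=1, |-1|=1, |-4|=4 -> [8, 1, 1, 4]
Stage 2 (OFFSET 2): 8+2=10, 1+2=3, 1+2=3, 4+2=6 -> [10, 3, 3, 6]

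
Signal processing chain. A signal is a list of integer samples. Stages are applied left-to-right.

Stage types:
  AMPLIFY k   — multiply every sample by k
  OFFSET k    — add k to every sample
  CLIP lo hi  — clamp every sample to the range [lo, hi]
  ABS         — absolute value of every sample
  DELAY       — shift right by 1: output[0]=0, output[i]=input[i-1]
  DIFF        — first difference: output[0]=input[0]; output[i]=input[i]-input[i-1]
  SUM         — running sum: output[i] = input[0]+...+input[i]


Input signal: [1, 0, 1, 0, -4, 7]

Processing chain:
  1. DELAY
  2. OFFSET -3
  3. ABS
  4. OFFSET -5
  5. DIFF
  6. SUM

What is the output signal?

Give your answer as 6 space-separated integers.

Answer: -2 -3 -2 -3 -2 2

Derivation:
Input: [1, 0, 1, 0, -4, 7]
Stage 1 (DELAY): [0, 1, 0, 1, 0, -4] = [0, 1, 0, 1, 0, -4] -> [0, 1, 0, 1, 0, -4]
Stage 2 (OFFSET -3): 0+-3=-3, 1+-3=-2, 0+-3=-3, 1+-3=-2, 0+-3=-3, -4+-3=-7 -> [-3, -2, -3, -2, -3, -7]
Stage 3 (ABS): |-3|=3, |-2|=2, |-3|=3, |-2|=2, |-3|=3, |-7|=7 -> [3, 2, 3, 2, 3, 7]
Stage 4 (OFFSET -5): 3+-5=-2, 2+-5=-3, 3+-5=-2, 2+-5=-3, 3+-5=-2, 7+-5=2 -> [-2, -3, -2, -3, -2, 2]
Stage 5 (DIFF): s[0]=-2, -3--2=-1, -2--3=1, -3--2=-1, -2--3=1, 2--2=4 -> [-2, -1, 1, -1, 1, 4]
Stage 6 (SUM): sum[0..0]=-2, sum[0..1]=-3, sum[0..2]=-2, sum[0..3]=-3, sum[0..4]=-2, sum[0..5]=2 -> [-2, -3, -2, -3, -2, 2]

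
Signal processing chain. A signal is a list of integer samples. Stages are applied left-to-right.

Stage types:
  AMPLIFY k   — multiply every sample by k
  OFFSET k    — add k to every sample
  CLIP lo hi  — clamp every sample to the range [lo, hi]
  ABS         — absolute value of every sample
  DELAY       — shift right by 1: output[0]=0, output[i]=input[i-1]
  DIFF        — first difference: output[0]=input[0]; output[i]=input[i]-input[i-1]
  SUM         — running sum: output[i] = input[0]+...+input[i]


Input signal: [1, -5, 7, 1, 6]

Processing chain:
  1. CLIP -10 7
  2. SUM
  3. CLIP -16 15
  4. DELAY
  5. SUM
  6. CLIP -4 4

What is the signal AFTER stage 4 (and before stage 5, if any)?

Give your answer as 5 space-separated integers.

Input: [1, -5, 7, 1, 6]
Stage 1 (CLIP -10 7): clip(1,-10,7)=1, clip(-5,-10,7)=-5, clip(7,-10,7)=7, clip(1,-10,7)=1, clip(6,-10,7)=6 -> [1, -5, 7, 1, 6]
Stage 2 (SUM): sum[0..0]=1, sum[0..1]=-4, sum[0..2]=3, sum[0..3]=4, sum[0..4]=10 -> [1, -4, 3, 4, 10]
Stage 3 (CLIP -16 15): clip(1,-16,15)=1, clip(-4,-16,15)=-4, clip(3,-16,15)=3, clip(4,-16,15)=4, clip(10,-16,15)=10 -> [1, -4, 3, 4, 10]
Stage 4 (DELAY): [0, 1, -4, 3, 4] = [0, 1, -4, 3, 4] -> [0, 1, -4, 3, 4]

Answer: 0 1 -4 3 4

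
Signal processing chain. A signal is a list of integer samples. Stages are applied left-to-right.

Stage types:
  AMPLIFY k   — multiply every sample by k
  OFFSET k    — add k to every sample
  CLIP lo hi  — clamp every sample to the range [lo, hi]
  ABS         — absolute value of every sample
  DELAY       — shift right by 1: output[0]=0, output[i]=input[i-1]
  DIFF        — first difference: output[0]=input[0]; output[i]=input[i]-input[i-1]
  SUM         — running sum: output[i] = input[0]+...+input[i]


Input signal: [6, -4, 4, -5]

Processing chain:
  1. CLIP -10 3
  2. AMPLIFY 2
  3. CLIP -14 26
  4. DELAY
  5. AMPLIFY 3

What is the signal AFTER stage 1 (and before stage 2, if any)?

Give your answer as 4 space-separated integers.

Input: [6, -4, 4, -5]
Stage 1 (CLIP -10 3): clip(6,-10,3)=3, clip(-4,-10,3)=-4, clip(4,-10,3)=3, clip(-5,-10,3)=-5 -> [3, -4, 3, -5]

Answer: 3 -4 3 -5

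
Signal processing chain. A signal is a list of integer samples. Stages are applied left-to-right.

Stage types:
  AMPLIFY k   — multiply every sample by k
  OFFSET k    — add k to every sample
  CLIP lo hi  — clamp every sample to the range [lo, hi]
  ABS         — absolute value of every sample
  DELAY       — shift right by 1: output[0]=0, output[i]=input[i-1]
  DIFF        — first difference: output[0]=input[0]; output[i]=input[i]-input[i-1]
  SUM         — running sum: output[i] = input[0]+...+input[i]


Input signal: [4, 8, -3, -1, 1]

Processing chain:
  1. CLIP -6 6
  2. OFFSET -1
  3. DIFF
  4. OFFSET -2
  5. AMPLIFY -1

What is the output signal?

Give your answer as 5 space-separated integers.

Answer: -1 0 11 0 0

Derivation:
Input: [4, 8, -3, -1, 1]
Stage 1 (CLIP -6 6): clip(4,-6,6)=4, clip(8,-6,6)=6, clip(-3,-6,6)=-3, clip(-1,-6,6)=-1, clip(1,-6,6)=1 -> [4, 6, -3, -1, 1]
Stage 2 (OFFSET -1): 4+-1=3, 6+-1=5, -3+-1=-4, -1+-1=-2, 1+-1=0 -> [3, 5, -4, -2, 0]
Stage 3 (DIFF): s[0]=3, 5-3=2, -4-5=-9, -2--4=2, 0--2=2 -> [3, 2, -9, 2, 2]
Stage 4 (OFFSET -2): 3+-2=1, 2+-2=0, -9+-2=-11, 2+-2=0, 2+-2=0 -> [1, 0, -11, 0, 0]
Stage 5 (AMPLIFY -1): 1*-1=-1, 0*-1=0, -11*-1=11, 0*-1=0, 0*-1=0 -> [-1, 0, 11, 0, 0]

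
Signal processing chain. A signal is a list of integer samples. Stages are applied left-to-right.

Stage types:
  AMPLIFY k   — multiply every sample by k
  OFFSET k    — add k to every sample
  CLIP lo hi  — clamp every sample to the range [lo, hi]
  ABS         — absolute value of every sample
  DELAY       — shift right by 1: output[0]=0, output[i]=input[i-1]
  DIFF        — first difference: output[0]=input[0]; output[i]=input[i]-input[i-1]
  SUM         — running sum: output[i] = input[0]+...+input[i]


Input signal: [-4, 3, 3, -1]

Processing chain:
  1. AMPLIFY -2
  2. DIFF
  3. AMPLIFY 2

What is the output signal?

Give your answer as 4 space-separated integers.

Answer: 16 -28 0 16

Derivation:
Input: [-4, 3, 3, -1]
Stage 1 (AMPLIFY -2): -4*-2=8, 3*-2=-6, 3*-2=-6, -1*-2=2 -> [8, -6, -6, 2]
Stage 2 (DIFF): s[0]=8, -6-8=-14, -6--6=0, 2--6=8 -> [8, -14, 0, 8]
Stage 3 (AMPLIFY 2): 8*2=16, -14*2=-28, 0*2=0, 8*2=16 -> [16, -28, 0, 16]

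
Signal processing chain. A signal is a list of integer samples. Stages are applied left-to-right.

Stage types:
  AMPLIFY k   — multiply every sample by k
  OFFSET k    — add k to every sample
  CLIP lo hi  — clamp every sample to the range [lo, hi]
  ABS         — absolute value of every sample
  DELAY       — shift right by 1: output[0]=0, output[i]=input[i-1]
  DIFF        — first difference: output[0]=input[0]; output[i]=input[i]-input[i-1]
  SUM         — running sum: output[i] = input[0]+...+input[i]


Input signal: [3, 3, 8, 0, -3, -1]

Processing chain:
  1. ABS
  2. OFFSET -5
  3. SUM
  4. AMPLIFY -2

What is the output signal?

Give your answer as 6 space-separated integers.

Answer: 4 8 2 12 16 24

Derivation:
Input: [3, 3, 8, 0, -3, -1]
Stage 1 (ABS): |3|=3, |3|=3, |8|=8, |0|=0, |-3|=3, |-1|=1 -> [3, 3, 8, 0, 3, 1]
Stage 2 (OFFSET -5): 3+-5=-2, 3+-5=-2, 8+-5=3, 0+-5=-5, 3+-5=-2, 1+-5=-4 -> [-2, -2, 3, -5, -2, -4]
Stage 3 (SUM): sum[0..0]=-2, sum[0..1]=-4, sum[0..2]=-1, sum[0..3]=-6, sum[0..4]=-8, sum[0..5]=-12 -> [-2, -4, -1, -6, -8, -12]
Stage 4 (AMPLIFY -2): -2*-2=4, -4*-2=8, -1*-2=2, -6*-2=12, -8*-2=16, -12*-2=24 -> [4, 8, 2, 12, 16, 24]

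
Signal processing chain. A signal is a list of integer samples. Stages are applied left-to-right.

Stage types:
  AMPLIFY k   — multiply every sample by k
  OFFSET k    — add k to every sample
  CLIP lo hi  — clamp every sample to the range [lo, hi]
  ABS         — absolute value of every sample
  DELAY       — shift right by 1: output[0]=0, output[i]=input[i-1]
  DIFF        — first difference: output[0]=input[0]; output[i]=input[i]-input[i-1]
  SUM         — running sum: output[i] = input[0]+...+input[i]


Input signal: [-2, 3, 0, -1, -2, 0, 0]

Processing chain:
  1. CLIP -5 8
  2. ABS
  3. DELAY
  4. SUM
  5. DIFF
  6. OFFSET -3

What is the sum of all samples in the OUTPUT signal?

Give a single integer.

Input: [-2, 3, 0, -1, -2, 0, 0]
Stage 1 (CLIP -5 8): clip(-2,-5,8)=-2, clip(3,-5,8)=3, clip(0,-5,8)=0, clip(-1,-5,8)=-1, clip(-2,-5,8)=-2, clip(0,-5,8)=0, clip(0,-5,8)=0 -> [-2, 3, 0, -1, -2, 0, 0]
Stage 2 (ABS): |-2|=2, |3|=3, |0|=0, |-1|=1, |-2|=2, |0|=0, |0|=0 -> [2, 3, 0, 1, 2, 0, 0]
Stage 3 (DELAY): [0, 2, 3, 0, 1, 2, 0] = [0, 2, 3, 0, 1, 2, 0] -> [0, 2, 3, 0, 1, 2, 0]
Stage 4 (SUM): sum[0..0]=0, sum[0..1]=2, sum[0..2]=5, sum[0..3]=5, sum[0..4]=6, sum[0..5]=8, sum[0..6]=8 -> [0, 2, 5, 5, 6, 8, 8]
Stage 5 (DIFF): s[0]=0, 2-0=2, 5-2=3, 5-5=0, 6-5=1, 8-6=2, 8-8=0 -> [0, 2, 3, 0, 1, 2, 0]
Stage 6 (OFFSET -3): 0+-3=-3, 2+-3=-1, 3+-3=0, 0+-3=-3, 1+-3=-2, 2+-3=-1, 0+-3=-3 -> [-3, -1, 0, -3, -2, -1, -3]
Output sum: -13

Answer: -13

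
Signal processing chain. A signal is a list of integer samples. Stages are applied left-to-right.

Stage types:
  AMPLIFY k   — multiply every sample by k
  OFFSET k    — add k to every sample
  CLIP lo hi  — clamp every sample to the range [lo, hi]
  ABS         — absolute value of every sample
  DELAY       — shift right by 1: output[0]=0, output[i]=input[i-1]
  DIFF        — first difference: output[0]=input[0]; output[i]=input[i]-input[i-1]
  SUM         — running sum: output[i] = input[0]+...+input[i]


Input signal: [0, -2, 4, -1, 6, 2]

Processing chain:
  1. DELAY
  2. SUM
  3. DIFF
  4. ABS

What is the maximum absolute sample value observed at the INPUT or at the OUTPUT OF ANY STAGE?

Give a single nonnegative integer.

Input: [0, -2, 4, -1, 6, 2] (max |s|=6)
Stage 1 (DELAY): [0, 0, -2, 4, -1, 6] = [0, 0, -2, 4, -1, 6] -> [0, 0, -2, 4, -1, 6] (max |s|=6)
Stage 2 (SUM): sum[0..0]=0, sum[0..1]=0, sum[0..2]=-2, sum[0..3]=2, sum[0..4]=1, sum[0..5]=7 -> [0, 0, -2, 2, 1, 7] (max |s|=7)
Stage 3 (DIFF): s[0]=0, 0-0=0, -2-0=-2, 2--2=4, 1-2=-1, 7-1=6 -> [0, 0, -2, 4, -1, 6] (max |s|=6)
Stage 4 (ABS): |0|=0, |0|=0, |-2|=2, |4|=4, |-1|=1, |6|=6 -> [0, 0, 2, 4, 1, 6] (max |s|=6)
Overall max amplitude: 7

Answer: 7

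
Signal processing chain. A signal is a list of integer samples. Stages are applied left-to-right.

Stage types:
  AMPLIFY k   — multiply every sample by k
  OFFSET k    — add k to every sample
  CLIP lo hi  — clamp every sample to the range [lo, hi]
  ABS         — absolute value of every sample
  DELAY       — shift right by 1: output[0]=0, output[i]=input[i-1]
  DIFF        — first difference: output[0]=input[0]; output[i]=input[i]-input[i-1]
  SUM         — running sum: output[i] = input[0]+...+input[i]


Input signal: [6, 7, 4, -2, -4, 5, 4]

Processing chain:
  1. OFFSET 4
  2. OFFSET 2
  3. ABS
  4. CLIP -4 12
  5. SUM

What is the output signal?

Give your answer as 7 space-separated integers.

Input: [6, 7, 4, -2, -4, 5, 4]
Stage 1 (OFFSET 4): 6+4=10, 7+4=11, 4+4=8, -2+4=2, -4+4=0, 5+4=9, 4+4=8 -> [10, 11, 8, 2, 0, 9, 8]
Stage 2 (OFFSET 2): 10+2=12, 11+2=13, 8+2=10, 2+2=4, 0+2=2, 9+2=11, 8+2=10 -> [12, 13, 10, 4, 2, 11, 10]
Stage 3 (ABS): |12|=12, |13|=13, |10|=10, |4|=4, |2|=2, |11|=11, |10|=10 -> [12, 13, 10, 4, 2, 11, 10]
Stage 4 (CLIP -4 12): clip(12,-4,12)=12, clip(13,-4,12)=12, clip(10,-4,12)=10, clip(4,-4,12)=4, clip(2,-4,12)=2, clip(11,-4,12)=11, clip(10,-4,12)=10 -> [12, 12, 10, 4, 2, 11, 10]
Stage 5 (SUM): sum[0..0]=12, sum[0..1]=24, sum[0..2]=34, sum[0..3]=38, sum[0..4]=40, sum[0..5]=51, sum[0..6]=61 -> [12, 24, 34, 38, 40, 51, 61]

Answer: 12 24 34 38 40 51 61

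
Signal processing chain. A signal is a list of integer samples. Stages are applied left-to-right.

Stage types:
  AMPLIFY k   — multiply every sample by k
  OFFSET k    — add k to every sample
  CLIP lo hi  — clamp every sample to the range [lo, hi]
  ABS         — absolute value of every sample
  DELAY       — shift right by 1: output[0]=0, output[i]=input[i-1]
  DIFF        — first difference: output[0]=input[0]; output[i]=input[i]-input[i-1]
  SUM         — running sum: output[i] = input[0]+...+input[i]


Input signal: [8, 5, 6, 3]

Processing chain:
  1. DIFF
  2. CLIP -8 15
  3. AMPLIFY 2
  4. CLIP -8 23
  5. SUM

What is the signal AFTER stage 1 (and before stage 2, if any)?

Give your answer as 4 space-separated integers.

Input: [8, 5, 6, 3]
Stage 1 (DIFF): s[0]=8, 5-8=-3, 6-5=1, 3-6=-3 -> [8, -3, 1, -3]

Answer: 8 -3 1 -3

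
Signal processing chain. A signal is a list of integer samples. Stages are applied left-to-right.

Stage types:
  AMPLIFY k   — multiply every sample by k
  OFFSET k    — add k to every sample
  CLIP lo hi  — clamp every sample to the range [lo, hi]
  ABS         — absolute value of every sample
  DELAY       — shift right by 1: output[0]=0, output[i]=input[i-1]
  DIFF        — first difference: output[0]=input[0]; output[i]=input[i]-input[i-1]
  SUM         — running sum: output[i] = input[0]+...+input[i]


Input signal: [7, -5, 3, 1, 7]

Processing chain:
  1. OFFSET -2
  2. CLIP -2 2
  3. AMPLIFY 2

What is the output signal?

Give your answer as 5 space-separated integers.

Answer: 4 -4 2 -2 4

Derivation:
Input: [7, -5, 3, 1, 7]
Stage 1 (OFFSET -2): 7+-2=5, -5+-2=-7, 3+-2=1, 1+-2=-1, 7+-2=5 -> [5, -7, 1, -1, 5]
Stage 2 (CLIP -2 2): clip(5,-2,2)=2, clip(-7,-2,2)=-2, clip(1,-2,2)=1, clip(-1,-2,2)=-1, clip(5,-2,2)=2 -> [2, -2, 1, -1, 2]
Stage 3 (AMPLIFY 2): 2*2=4, -2*2=-4, 1*2=2, -1*2=-2, 2*2=4 -> [4, -4, 2, -2, 4]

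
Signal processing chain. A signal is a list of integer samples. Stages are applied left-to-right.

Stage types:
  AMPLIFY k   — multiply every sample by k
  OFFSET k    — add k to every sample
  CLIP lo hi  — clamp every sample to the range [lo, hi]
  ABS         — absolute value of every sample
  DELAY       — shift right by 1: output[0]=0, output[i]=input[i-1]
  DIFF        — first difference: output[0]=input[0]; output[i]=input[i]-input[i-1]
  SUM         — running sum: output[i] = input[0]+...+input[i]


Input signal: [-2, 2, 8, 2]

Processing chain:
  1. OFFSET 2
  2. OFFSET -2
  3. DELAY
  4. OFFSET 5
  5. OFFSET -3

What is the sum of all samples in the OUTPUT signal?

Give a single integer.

Input: [-2, 2, 8, 2]
Stage 1 (OFFSET 2): -2+2=0, 2+2=4, 8+2=10, 2+2=4 -> [0, 4, 10, 4]
Stage 2 (OFFSET -2): 0+-2=-2, 4+-2=2, 10+-2=8, 4+-2=2 -> [-2, 2, 8, 2]
Stage 3 (DELAY): [0, -2, 2, 8] = [0, -2, 2, 8] -> [0, -2, 2, 8]
Stage 4 (OFFSET 5): 0+5=5, -2+5=3, 2+5=7, 8+5=13 -> [5, 3, 7, 13]
Stage 5 (OFFSET -3): 5+-3=2, 3+-3=0, 7+-3=4, 13+-3=10 -> [2, 0, 4, 10]
Output sum: 16

Answer: 16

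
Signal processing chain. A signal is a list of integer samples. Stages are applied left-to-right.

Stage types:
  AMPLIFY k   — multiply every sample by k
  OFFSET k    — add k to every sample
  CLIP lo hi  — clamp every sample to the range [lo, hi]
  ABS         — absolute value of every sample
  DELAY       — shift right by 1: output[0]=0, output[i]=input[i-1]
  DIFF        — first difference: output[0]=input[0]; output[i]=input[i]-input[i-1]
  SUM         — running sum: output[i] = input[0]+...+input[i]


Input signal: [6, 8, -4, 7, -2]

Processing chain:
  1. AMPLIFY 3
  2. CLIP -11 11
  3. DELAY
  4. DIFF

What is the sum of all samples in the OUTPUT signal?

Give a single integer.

Answer: 11

Derivation:
Input: [6, 8, -4, 7, -2]
Stage 1 (AMPLIFY 3): 6*3=18, 8*3=24, -4*3=-12, 7*3=21, -2*3=-6 -> [18, 24, -12, 21, -6]
Stage 2 (CLIP -11 11): clip(18,-11,11)=11, clip(24,-11,11)=11, clip(-12,-11,11)=-11, clip(21,-11,11)=11, clip(-6,-11,11)=-6 -> [11, 11, -11, 11, -6]
Stage 3 (DELAY): [0, 11, 11, -11, 11] = [0, 11, 11, -11, 11] -> [0, 11, 11, -11, 11]
Stage 4 (DIFF): s[0]=0, 11-0=11, 11-11=0, -11-11=-22, 11--11=22 -> [0, 11, 0, -22, 22]
Output sum: 11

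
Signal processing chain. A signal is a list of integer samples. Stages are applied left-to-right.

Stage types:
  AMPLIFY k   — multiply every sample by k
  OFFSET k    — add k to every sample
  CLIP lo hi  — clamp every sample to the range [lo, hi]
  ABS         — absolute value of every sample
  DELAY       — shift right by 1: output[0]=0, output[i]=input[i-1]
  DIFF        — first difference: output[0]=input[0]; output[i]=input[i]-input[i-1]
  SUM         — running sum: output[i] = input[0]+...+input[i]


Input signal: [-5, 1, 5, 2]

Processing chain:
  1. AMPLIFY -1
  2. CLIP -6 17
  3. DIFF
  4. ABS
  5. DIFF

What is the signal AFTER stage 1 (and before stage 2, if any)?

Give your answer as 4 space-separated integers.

Input: [-5, 1, 5, 2]
Stage 1 (AMPLIFY -1): -5*-1=5, 1*-1=-1, 5*-1=-5, 2*-1=-2 -> [5, -1, -5, -2]

Answer: 5 -1 -5 -2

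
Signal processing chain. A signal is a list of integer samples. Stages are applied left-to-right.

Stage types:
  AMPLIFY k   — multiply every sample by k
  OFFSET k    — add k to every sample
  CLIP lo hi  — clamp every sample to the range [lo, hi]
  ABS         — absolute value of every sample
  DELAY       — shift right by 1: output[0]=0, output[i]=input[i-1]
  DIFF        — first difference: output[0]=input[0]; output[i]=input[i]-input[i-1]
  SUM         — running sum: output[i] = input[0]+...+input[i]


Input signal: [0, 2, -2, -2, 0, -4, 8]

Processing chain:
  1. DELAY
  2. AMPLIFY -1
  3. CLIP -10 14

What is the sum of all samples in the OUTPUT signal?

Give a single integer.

Answer: 6

Derivation:
Input: [0, 2, -2, -2, 0, -4, 8]
Stage 1 (DELAY): [0, 0, 2, -2, -2, 0, -4] = [0, 0, 2, -2, -2, 0, -4] -> [0, 0, 2, -2, -2, 0, -4]
Stage 2 (AMPLIFY -1): 0*-1=0, 0*-1=0, 2*-1=-2, -2*-1=2, -2*-1=2, 0*-1=0, -4*-1=4 -> [0, 0, -2, 2, 2, 0, 4]
Stage 3 (CLIP -10 14): clip(0,-10,14)=0, clip(0,-10,14)=0, clip(-2,-10,14)=-2, clip(2,-10,14)=2, clip(2,-10,14)=2, clip(0,-10,14)=0, clip(4,-10,14)=4 -> [0, 0, -2, 2, 2, 0, 4]
Output sum: 6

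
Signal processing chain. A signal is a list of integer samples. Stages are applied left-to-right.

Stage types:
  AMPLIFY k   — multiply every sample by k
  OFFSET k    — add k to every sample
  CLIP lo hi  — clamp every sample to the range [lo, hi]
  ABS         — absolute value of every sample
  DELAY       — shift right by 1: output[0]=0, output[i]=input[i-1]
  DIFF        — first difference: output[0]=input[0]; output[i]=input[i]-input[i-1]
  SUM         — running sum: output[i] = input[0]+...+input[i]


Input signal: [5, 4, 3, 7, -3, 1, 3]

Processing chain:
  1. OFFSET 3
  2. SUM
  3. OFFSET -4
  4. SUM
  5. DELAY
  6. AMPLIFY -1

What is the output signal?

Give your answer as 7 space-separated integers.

Answer: 0 -4 -15 -32 -59 -86 -117

Derivation:
Input: [5, 4, 3, 7, -3, 1, 3]
Stage 1 (OFFSET 3): 5+3=8, 4+3=7, 3+3=6, 7+3=10, -3+3=0, 1+3=4, 3+3=6 -> [8, 7, 6, 10, 0, 4, 6]
Stage 2 (SUM): sum[0..0]=8, sum[0..1]=15, sum[0..2]=21, sum[0..3]=31, sum[0..4]=31, sum[0..5]=35, sum[0..6]=41 -> [8, 15, 21, 31, 31, 35, 41]
Stage 3 (OFFSET -4): 8+-4=4, 15+-4=11, 21+-4=17, 31+-4=27, 31+-4=27, 35+-4=31, 41+-4=37 -> [4, 11, 17, 27, 27, 31, 37]
Stage 4 (SUM): sum[0..0]=4, sum[0..1]=15, sum[0..2]=32, sum[0..3]=59, sum[0..4]=86, sum[0..5]=117, sum[0..6]=154 -> [4, 15, 32, 59, 86, 117, 154]
Stage 5 (DELAY): [0, 4, 15, 32, 59, 86, 117] = [0, 4, 15, 32, 59, 86, 117] -> [0, 4, 15, 32, 59, 86, 117]
Stage 6 (AMPLIFY -1): 0*-1=0, 4*-1=-4, 15*-1=-15, 32*-1=-32, 59*-1=-59, 86*-1=-86, 117*-1=-117 -> [0, -4, -15, -32, -59, -86, -117]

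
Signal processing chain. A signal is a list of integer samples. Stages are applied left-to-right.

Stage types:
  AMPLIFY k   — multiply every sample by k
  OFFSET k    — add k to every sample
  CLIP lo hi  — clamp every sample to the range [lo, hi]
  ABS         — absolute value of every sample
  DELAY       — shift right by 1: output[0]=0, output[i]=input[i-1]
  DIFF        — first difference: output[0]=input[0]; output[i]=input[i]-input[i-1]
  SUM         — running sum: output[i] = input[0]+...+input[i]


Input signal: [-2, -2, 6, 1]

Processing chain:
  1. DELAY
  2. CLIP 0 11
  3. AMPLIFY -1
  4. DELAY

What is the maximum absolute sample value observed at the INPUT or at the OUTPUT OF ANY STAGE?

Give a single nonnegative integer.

Answer: 6

Derivation:
Input: [-2, -2, 6, 1] (max |s|=6)
Stage 1 (DELAY): [0, -2, -2, 6] = [0, -2, -2, 6] -> [0, -2, -2, 6] (max |s|=6)
Stage 2 (CLIP 0 11): clip(0,0,11)=0, clip(-2,0,11)=0, clip(-2,0,11)=0, clip(6,0,11)=6 -> [0, 0, 0, 6] (max |s|=6)
Stage 3 (AMPLIFY -1): 0*-1=0, 0*-1=0, 0*-1=0, 6*-1=-6 -> [0, 0, 0, -6] (max |s|=6)
Stage 4 (DELAY): [0, 0, 0, 0] = [0, 0, 0, 0] -> [0, 0, 0, 0] (max |s|=0)
Overall max amplitude: 6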